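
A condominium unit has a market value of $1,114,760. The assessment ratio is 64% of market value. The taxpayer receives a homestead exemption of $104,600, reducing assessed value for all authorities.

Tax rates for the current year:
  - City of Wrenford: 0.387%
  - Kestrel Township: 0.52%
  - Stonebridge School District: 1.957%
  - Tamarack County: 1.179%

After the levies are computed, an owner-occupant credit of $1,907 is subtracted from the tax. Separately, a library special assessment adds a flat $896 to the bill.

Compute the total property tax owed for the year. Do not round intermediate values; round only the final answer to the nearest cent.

Assessed value = $1,114,760 × 0.64 = $713,446.4
Taxable value = $713,446.4 − $104,600 = $608,846.4
City of Wrenford: $608,846.4 × 0.00387 = $2,356.235568
Kestrel Township: $608,846.4 × 0.0052 = $3,166.00128
Stonebridge School District: $608,846.4 × 0.01957 = $11,915.124048
Tamarack County: $608,846.4 × 0.01179 = $7,178.299056
Levies subtotal = $24,615.659952
After credit = $24,615.659952 − $1,907 = $22,708.659952
Total = $22,708.659952 + $896 = $23,604.659952

$23,604.66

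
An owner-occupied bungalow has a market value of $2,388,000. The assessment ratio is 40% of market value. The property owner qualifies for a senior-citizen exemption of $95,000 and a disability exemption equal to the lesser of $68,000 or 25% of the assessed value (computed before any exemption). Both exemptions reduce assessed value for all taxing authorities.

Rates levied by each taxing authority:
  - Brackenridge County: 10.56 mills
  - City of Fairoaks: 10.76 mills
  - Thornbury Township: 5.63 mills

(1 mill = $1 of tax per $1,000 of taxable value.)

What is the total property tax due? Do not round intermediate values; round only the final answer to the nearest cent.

$21,349.79

Assessed value = $2,388,000 × 0.4 = $955,200
Disability exemption = min($68,000, 25% × $955,200) = min($68,000, $238,800) = $68,000 (dollar cap binds)
Taxable value = $955,200 − $95,000 − $68,000 = $792,200
Brackenridge County: $792,200 × 0.01056 = $8,365.632
City of Fairoaks: $792,200 × 0.01076 = $8,524.072
Thornbury Township: $792,200 × 0.00563 = $4,460.086
Total = $21,349.79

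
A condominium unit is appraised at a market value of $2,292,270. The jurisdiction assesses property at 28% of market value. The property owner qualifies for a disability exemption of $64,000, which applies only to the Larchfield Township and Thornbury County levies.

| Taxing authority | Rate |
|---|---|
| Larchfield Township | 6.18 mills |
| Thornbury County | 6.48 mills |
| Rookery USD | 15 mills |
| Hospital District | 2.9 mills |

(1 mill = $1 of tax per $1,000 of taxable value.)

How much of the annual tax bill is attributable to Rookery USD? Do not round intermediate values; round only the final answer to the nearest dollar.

$9,628

Assessed value = $2,292,270 × 0.28 = $641,835.6
Rookery USD taxable value = $641,835.6 (exemption does not apply)
Rookery USD levy = $641,835.6 × 0.015 = $9,627.534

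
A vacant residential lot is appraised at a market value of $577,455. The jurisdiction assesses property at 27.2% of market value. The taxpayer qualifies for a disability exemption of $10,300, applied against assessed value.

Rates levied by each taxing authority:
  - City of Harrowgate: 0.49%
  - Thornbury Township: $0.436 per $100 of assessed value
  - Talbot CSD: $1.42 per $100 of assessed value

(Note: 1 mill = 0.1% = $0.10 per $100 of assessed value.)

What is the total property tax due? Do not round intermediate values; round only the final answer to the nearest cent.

$3,443.17

Assessed value = $577,455 × 0.272 = $157,067.76
Taxable value = $157,067.76 − $10,300 = $146,767.76
City of Harrowgate: $146,767.76 × 0.0049 = $719.162024
Thornbury Township: $146,767.76 × 0.00436 = $639.9074336
Talbot CSD: $146,767.76 × 0.0142 = $2,084.102192
Total = $3,443.1716496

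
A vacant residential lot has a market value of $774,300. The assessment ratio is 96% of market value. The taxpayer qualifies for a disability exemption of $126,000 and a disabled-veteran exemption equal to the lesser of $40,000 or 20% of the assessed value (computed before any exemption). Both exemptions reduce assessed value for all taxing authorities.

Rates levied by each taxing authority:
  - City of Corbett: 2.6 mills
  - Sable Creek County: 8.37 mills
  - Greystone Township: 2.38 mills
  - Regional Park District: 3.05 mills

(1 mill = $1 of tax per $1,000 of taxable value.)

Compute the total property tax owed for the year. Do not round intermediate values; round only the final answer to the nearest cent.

Assessed value = $774,300 × 0.96 = $743,328
Disabled-veteran exemption = min($40,000, 20% × $743,328) = min($40,000, $148,665.6) = $40,000 (dollar cap binds)
Taxable value = $743,328 − $126,000 − $40,000 = $577,328
City of Corbett: $577,328 × 0.0026 = $1,501.0528
Sable Creek County: $577,328 × 0.00837 = $4,832.23536
Greystone Township: $577,328 × 0.00238 = $1,374.04064
Regional Park District: $577,328 × 0.00305 = $1,760.8504
Total = $9,468.1792

$9,468.18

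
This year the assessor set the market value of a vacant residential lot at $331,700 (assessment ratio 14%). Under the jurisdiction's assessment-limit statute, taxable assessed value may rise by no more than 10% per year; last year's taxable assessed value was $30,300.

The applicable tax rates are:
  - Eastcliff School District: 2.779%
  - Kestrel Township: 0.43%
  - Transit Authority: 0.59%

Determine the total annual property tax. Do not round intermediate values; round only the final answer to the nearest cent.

$1,266.21

Uncapped assessed value = $331,700 × 0.14 = $46,438
Cap limit = $30,300 × 1.1 = $33,330
Taxable assessed value = min($46,438, $33,330) = $33,330 (cap binds)
Eastcliff School District: $33,330 × 0.02779 = $926.2407
Kestrel Township: $33,330 × 0.0043 = $143.319
Transit Authority: $33,330 × 0.0059 = $196.647
Total = $1,266.2067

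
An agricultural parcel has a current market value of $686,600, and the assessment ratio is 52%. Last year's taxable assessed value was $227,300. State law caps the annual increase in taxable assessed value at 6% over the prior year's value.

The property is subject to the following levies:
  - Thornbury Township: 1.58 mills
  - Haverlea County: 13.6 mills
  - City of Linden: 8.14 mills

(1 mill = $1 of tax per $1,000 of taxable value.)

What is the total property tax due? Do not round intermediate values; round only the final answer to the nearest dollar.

$5,619

Uncapped assessed value = $686,600 × 0.52 = $357,032
Cap limit = $227,300 × 1.06 = $240,938
Taxable assessed value = min($357,032, $240,938) = $240,938 (cap binds)
Thornbury Township: $240,938 × 0.00158 = $380.68204
Haverlea County: $240,938 × 0.0136 = $3,276.7568
City of Linden: $240,938 × 0.00814 = $1,961.23532
Total = $5,618.67416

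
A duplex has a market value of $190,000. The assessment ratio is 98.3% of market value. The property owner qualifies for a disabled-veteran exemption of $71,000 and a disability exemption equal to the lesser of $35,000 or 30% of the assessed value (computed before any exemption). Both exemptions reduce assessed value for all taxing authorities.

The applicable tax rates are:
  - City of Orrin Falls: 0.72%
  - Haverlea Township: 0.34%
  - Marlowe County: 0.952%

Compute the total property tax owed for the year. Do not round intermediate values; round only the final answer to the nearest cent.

Assessed value = $190,000 × 0.983 = $186,770
Disability exemption = min($35,000, 30% × $186,770) = min($35,000, $56,031) = $35,000 (dollar cap binds)
Taxable value = $186,770 − $71,000 − $35,000 = $80,770
City of Orrin Falls: $80,770 × 0.0072 = $581.544
Haverlea Township: $80,770 × 0.0034 = $274.618
Marlowe County: $80,770 × 0.00952 = $768.9304
Total = $1,625.0924

$1,625.09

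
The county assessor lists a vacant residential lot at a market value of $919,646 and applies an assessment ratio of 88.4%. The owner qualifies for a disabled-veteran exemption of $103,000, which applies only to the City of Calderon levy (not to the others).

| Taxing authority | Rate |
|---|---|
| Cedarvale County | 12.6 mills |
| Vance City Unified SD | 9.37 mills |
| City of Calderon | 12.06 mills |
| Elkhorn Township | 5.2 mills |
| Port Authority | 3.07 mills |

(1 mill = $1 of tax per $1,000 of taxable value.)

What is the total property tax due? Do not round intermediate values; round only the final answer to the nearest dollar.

Assessed value = $919,646 × 0.884 = $812,967.064
Cedarvale County: $812,967.064 × 0.0126 = $10,243.3850064
Vance City Unified SD: $812,967.064 × 0.00937 = $7,617.50138968
City of Calderon: ($812,967.064 − $103,000) × 0.01206 = $709,967.064 × 0.01206 = $8,562.20279184
Elkhorn Township: $812,967.064 × 0.0052 = $4,227.4287328
Port Authority: $812,967.064 × 0.00307 = $2,495.80888648
Total = $33,146.3268072

$33,146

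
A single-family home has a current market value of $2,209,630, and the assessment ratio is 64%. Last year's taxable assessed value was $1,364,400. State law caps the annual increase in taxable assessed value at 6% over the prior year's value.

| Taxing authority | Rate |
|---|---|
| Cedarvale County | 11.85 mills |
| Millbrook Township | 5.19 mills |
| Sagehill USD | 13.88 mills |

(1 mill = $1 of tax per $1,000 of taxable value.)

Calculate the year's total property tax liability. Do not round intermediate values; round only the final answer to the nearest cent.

$43,725.93

Uncapped assessed value = $2,209,630 × 0.64 = $1,414,163.2
Cap limit = $1,364,400 × 1.06 = $1,446,264
Taxable assessed value = min($1,414,163.2, $1,446,264) = $1,414,163.2 (cap does not bind)
Cedarvale County: $1,414,163.2 × 0.01185 = $16,757.83392
Millbrook Township: $1,414,163.2 × 0.00519 = $7,339.507008
Sagehill USD: $1,414,163.2 × 0.01388 = $19,628.585216
Total = $43,725.926144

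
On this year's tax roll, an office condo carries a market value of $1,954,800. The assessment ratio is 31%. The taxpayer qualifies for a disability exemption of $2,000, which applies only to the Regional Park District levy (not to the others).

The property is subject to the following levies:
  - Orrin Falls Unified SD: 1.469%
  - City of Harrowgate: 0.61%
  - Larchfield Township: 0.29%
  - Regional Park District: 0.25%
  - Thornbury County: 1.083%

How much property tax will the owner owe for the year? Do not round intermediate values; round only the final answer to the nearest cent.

$22,428.68

Assessed value = $1,954,800 × 0.31 = $605,988
Orrin Falls Unified SD: $605,988 × 0.01469 = $8,901.96372
City of Harrowgate: $605,988 × 0.0061 = $3,696.5268
Larchfield Township: $605,988 × 0.0029 = $1,757.3652
Regional Park District: ($605,988 − $2,000) × 0.0025 = $603,988 × 0.0025 = $1,509.97
Thornbury County: $605,988 × 0.01083 = $6,562.85004
Total = $22,428.67576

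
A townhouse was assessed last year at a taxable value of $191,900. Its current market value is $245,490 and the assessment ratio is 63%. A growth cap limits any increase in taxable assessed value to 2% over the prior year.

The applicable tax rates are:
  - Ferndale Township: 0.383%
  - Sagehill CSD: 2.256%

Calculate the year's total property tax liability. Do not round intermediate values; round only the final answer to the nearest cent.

$4,081.44

Uncapped assessed value = $245,490 × 0.63 = $154,658.7
Cap limit = $191,900 × 1.02 = $195,738
Taxable assessed value = min($154,658.7, $195,738) = $154,658.7 (cap does not bind)
Ferndale Township: $154,658.7 × 0.00383 = $592.342821
Sagehill CSD: $154,658.7 × 0.02256 = $3,489.100272
Total = $4,081.443093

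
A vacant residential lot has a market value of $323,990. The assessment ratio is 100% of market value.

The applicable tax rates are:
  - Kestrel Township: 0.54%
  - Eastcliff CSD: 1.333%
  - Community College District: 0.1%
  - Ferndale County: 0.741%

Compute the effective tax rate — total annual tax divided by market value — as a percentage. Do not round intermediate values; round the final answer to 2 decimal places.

Assessed value = $323,990 × 1 = $323,990
Kestrel Township: $323,990 × 0.0054 = $1,749.546
Eastcliff CSD: $323,990 × 0.01333 = $4,318.7867
Community College District: $323,990 × 0.001 = $323.99
Ferndale County: $323,990 × 0.00741 = $2,400.7659
Total tax = $8,793.0886
Effective rate = $8,793.0886 ÷ $323,990 = 2.71% of market value

2.71%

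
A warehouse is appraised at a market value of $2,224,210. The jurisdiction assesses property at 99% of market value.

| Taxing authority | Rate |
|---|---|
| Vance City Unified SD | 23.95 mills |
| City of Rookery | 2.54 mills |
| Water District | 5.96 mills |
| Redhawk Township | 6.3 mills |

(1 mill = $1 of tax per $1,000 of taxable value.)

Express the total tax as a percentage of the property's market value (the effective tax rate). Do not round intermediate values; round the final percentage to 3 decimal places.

3.836%

Assessed value = $2,224,210 × 0.99 = $2,201,967.9
Vance City Unified SD: $2,201,967.9 × 0.02395 = $52,737.131205
City of Rookery: $2,201,967.9 × 0.00254 = $5,592.998466
Water District: $2,201,967.9 × 0.00596 = $13,123.728684
Redhawk Township: $2,201,967.9 × 0.0063 = $13,872.39777
Total tax = $85,326.256125
Effective rate = $85,326.256125 ÷ $2,224,210 = 3.836% of market value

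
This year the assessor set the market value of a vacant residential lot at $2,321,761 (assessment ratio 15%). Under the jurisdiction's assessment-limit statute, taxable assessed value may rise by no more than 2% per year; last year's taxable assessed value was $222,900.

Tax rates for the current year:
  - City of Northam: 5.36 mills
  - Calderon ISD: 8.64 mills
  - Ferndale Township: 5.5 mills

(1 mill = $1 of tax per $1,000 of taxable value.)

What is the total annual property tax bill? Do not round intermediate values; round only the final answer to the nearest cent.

$4,433.48

Uncapped assessed value = $2,321,761 × 0.15 = $348,264.15
Cap limit = $222,900 × 1.02 = $227,358
Taxable assessed value = min($348,264.15, $227,358) = $227,358 (cap binds)
City of Northam: $227,358 × 0.00536 = $1,218.63888
Calderon ISD: $227,358 × 0.00864 = $1,964.37312
Ferndale Township: $227,358 × 0.0055 = $1,250.469
Total = $4,433.481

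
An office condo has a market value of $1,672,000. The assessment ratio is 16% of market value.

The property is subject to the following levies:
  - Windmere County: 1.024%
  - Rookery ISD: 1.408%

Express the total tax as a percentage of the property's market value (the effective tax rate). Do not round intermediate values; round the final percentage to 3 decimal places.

Assessed value = $1,672,000 × 0.16 = $267,520
Windmere County: $267,520 × 0.01024 = $2,739.4048
Rookery ISD: $267,520 × 0.01408 = $3,766.6816
Total tax = $6,506.0864
Effective rate = $6,506.0864 ÷ $1,672,000 = 0.389% of market value

0.389%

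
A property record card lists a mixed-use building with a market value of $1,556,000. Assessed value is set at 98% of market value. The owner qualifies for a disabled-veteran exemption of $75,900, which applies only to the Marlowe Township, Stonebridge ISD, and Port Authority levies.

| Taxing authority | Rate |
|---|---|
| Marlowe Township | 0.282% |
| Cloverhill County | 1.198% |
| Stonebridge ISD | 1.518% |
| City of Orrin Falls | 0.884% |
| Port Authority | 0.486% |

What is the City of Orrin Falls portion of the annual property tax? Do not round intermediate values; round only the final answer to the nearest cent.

$13,479.94

Assessed value = $1,556,000 × 0.98 = $1,524,880
City of Orrin Falls taxable value = $1,524,880 (exemption does not apply)
City of Orrin Falls levy = $1,524,880 × 0.00884 = $13,479.9392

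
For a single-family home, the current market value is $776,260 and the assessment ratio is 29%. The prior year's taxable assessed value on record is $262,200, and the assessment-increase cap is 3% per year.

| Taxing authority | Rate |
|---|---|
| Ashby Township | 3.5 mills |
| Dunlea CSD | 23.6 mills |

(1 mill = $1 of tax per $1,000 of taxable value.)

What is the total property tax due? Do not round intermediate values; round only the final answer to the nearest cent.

Uncapped assessed value = $776,260 × 0.29 = $225,115.4
Cap limit = $262,200 × 1.03 = $270,066
Taxable assessed value = min($225,115.4, $270,066) = $225,115.4 (cap does not bind)
Ashby Township: $225,115.4 × 0.0035 = $787.9039
Dunlea CSD: $225,115.4 × 0.0236 = $5,312.72344
Total = $6,100.62734

$6,100.63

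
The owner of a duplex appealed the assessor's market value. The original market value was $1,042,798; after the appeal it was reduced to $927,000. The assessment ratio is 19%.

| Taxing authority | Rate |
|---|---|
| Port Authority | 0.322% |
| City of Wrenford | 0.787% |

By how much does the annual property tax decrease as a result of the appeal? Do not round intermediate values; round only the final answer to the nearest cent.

Old assessed value = $1,042,798 × 0.19 = $198,131.62
New assessed value = $927,000 × 0.19 = $176,130
Combined rate = 0.00322 + 0.00787 = 0.01109
Old tax = $198,131.62 × 0.01109 = $2,197.2796658
New tax = $176,130 × 0.01109 = $1,953.2817
Reduction = $2,197.2796658 − $1,953.2817 = $243.9979658

$244.00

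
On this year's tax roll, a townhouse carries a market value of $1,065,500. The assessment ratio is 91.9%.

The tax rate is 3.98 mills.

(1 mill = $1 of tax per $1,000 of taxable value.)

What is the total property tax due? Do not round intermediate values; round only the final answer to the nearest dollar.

Assessed value = $1,065,500 × 0.919 = $979,194.5
Tax = $979,194.5 × 0.00398 = $3,897.19411

$3,897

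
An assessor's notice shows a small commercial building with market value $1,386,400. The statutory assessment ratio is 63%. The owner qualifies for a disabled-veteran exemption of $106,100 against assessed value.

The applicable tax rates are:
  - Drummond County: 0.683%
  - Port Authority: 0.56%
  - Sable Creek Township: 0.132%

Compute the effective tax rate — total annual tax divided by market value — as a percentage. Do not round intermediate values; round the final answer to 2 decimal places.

0.76%

Assessed value = $1,386,400 × 0.63 = $873,432
Taxable value = $873,432 − $106,100 = $767,332
Drummond County: $767,332 × 0.00683 = $5,240.87756
Port Authority: $767,332 × 0.0056 = $4,297.0592
Sable Creek Township: $767,332 × 0.00132 = $1,012.87824
Total tax = $10,550.815
Effective rate = $10,550.815 ÷ $1,386,400 = 0.76% of market value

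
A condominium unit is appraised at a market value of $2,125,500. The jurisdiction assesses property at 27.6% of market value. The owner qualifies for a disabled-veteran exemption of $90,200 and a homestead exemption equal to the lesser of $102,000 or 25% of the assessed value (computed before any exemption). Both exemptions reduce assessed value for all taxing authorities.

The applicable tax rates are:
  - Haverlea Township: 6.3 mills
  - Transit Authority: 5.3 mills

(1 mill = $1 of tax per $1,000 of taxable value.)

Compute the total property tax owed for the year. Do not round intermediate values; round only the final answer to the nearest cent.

Assessed value = $2,125,500 × 0.276 = $586,638
Homestead exemption = min($102,000, 25% × $586,638) = min($102,000, $146,659.5) = $102,000 (dollar cap binds)
Taxable value = $586,638 − $90,200 − $102,000 = $394,438
Haverlea Township: $394,438 × 0.0063 = $2,484.9594
Transit Authority: $394,438 × 0.0053 = $2,090.5214
Total = $4,575.4808

$4,575.48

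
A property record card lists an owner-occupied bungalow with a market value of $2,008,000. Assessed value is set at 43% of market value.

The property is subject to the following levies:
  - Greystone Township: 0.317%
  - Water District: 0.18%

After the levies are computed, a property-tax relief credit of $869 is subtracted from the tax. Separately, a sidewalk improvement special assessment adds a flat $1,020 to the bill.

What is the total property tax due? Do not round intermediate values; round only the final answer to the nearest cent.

$4,442.30

Assessed value = $2,008,000 × 0.43 = $863,440
Greystone Township: $863,440 × 0.00317 = $2,737.1048
Water District: $863,440 × 0.0018 = $1,554.192
Levies subtotal = $4,291.2968
After credit = $4,291.2968 − $869 = $3,422.2968
Total = $3,422.2968 + $1,020 = $4,442.2968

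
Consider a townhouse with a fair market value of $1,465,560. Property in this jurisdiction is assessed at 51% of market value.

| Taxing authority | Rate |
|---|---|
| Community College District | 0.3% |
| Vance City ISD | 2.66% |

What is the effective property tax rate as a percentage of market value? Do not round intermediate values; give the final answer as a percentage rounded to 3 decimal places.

Assessed value = $1,465,560 × 0.51 = $747,435.6
Community College District: $747,435.6 × 0.003 = $2,242.3068
Vance City ISD: $747,435.6 × 0.0266 = $19,881.78696
Total tax = $22,124.09376
Effective rate = $22,124.09376 ÷ $1,465,560 = 1.510% of market value

1.510%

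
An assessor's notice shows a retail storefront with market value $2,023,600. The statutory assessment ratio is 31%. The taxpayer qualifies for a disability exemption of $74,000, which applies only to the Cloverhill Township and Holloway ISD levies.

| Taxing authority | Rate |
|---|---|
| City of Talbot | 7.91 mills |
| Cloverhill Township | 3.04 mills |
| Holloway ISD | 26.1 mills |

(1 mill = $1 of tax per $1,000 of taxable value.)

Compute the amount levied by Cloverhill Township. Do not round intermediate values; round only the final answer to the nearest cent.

$1,682.08

Assessed value = $2,023,600 × 0.31 = $627,316
Cloverhill Township taxable value = $627,316 − $74,000 = $553,316
Cloverhill Township levy = $553,316 × 0.00304 = $1,682.08064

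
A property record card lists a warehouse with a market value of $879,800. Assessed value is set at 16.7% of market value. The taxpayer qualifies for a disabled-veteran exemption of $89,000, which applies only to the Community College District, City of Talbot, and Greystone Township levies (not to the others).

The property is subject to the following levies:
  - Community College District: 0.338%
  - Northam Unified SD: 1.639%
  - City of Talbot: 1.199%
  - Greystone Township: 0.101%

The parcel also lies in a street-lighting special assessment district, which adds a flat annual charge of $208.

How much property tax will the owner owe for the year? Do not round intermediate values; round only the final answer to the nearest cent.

Assessed value = $879,800 × 0.167 = $146,926.6
Community College District: ($146,926.6 − $89,000) × 0.00338 = $57,926.6 × 0.00338 = $195.791908
Northam Unified SD: $146,926.6 × 0.01639 = $2,408.126974
City of Talbot: ($146,926.6 − $89,000) × 0.01199 = $57,926.6 × 0.01199 = $694.539934
Greystone Township: ($146,926.6 − $89,000) × 0.00101 = $57,926.6 × 0.00101 = $58.505866
Levies subtotal = $3,356.964682
Total = $3,356.964682 + $208 = $3,564.964682

$3,564.96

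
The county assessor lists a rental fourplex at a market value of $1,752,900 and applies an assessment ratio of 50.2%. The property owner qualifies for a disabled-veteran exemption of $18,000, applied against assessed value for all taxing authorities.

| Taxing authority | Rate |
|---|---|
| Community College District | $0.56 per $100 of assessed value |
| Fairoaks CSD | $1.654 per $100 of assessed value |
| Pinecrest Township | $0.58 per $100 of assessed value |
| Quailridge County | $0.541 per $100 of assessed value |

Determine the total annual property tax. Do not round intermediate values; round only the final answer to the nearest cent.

$28,746.23

Assessed value = $1,752,900 × 0.502 = $879,955.8
Taxable value = $879,955.8 − $18,000 = $861,955.8
Community College District: $861,955.8 × 0.0056 = $4,826.95248
Fairoaks CSD: $861,955.8 × 0.01654 = $14,256.748932
Pinecrest Township: $861,955.8 × 0.0058 = $4,999.34364
Quailridge County: $861,955.8 × 0.00541 = $4,663.180878
Total = $4,826.95248 + $14,256.748932 + $4,999.34364 + $4,663.180878 = $28,746.22593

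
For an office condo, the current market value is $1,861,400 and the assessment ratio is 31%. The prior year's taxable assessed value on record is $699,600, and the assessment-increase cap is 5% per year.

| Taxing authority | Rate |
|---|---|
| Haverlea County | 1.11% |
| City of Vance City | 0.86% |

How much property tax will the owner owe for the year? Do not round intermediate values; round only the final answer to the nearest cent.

Uncapped assessed value = $1,861,400 × 0.31 = $577,034
Cap limit = $699,600 × 1.05 = $734,580
Taxable assessed value = min($577,034, $734,580) = $577,034 (cap does not bind)
Haverlea County: $577,034 × 0.0111 = $6,405.0774
City of Vance City: $577,034 × 0.0086 = $4,962.4924
Total = $11,367.5698

$11,367.57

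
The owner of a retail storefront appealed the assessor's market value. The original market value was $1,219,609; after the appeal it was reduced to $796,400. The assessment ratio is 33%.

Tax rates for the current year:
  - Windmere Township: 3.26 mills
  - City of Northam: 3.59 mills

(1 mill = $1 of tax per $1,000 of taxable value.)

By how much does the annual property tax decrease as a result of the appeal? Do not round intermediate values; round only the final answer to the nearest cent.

$956.66

Old assessed value = $1,219,609 × 0.33 = $402,470.97
New assessed value = $796,400 × 0.33 = $262,812
Combined rate = 0.00326 + 0.00359 = 0.00685
Old tax = $402,470.97 × 0.00685 = $2,756.9261445
New tax = $262,812 × 0.00685 = $1,800.2622
Reduction = $2,756.9261445 − $1,800.2622 = $956.6639445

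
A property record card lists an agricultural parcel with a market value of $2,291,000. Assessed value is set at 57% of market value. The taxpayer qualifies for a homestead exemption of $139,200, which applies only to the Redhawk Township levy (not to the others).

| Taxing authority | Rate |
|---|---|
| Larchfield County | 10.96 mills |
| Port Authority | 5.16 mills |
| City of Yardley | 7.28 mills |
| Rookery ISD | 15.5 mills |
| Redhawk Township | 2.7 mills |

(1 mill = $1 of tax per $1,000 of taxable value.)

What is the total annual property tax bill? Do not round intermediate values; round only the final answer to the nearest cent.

$53,948.35

Assessed value = $2,291,000 × 0.57 = $1,305,870
Larchfield County: $1,305,870 × 0.01096 = $14,312.3352
Port Authority: $1,305,870 × 0.00516 = $6,738.2892
City of Yardley: $1,305,870 × 0.00728 = $9,506.7336
Rookery ISD: $1,305,870 × 0.0155 = $20,240.985
Redhawk Township: ($1,305,870 − $139,200) × 0.0027 = $1,166,670 × 0.0027 = $3,150.009
Total = $53,948.352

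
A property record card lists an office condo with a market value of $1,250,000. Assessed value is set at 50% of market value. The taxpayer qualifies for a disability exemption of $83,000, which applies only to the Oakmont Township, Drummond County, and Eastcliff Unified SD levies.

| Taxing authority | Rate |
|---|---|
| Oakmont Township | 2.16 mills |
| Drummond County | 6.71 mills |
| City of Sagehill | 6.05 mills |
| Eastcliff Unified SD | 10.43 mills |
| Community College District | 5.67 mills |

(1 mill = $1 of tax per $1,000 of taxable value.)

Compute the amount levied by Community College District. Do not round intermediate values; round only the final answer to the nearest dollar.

Assessed value = $1,250,000 × 0.5 = $625,000
Community College District taxable value = $625,000 (exemption does not apply)
Community College District levy = $625,000 × 0.00567 = $3,543.75

$3,544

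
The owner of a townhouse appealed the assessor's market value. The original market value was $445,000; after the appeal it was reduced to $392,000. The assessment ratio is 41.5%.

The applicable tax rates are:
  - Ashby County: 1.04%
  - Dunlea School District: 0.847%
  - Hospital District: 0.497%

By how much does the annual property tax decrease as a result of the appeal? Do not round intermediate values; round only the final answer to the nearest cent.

Old assessed value = $445,000 × 0.415 = $184,675
New assessed value = $392,000 × 0.415 = $162,680
Combined rate = 0.0104 + 0.00847 + 0.00497 = 0.02384
Old tax = $184,675 × 0.02384 = $4,402.652
New tax = $162,680 × 0.02384 = $3,878.2912
Reduction = $4,402.652 − $3,878.2912 = $524.3608

$524.36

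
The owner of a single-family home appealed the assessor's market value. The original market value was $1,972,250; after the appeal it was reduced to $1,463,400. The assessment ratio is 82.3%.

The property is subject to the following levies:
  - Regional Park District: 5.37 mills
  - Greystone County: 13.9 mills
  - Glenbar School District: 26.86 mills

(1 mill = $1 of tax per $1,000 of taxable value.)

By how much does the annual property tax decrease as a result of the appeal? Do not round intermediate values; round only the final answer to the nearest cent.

$19,318.49

Old assessed value = $1,972,250 × 0.823 = $1,623,161.75
New assessed value = $1,463,400 × 0.823 = $1,204,378.2
Combined rate = 0.00537 + 0.0139 + 0.02686 = 0.04613
Old tax = $1,623,161.75 × 0.04613 = $74,876.4515275
New tax = $1,204,378.2 × 0.04613 = $55,557.966366
Reduction = $74,876.4515275 − $55,557.966366 = $19,318.4851615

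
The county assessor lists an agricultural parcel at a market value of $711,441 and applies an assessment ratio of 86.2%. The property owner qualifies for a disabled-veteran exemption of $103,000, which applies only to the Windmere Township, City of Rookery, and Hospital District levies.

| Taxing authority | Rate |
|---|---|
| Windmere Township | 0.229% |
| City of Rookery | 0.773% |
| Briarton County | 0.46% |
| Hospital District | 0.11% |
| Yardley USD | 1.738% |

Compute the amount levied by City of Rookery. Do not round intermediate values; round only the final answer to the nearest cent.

$3,944.33

Assessed value = $711,441 × 0.862 = $613,262.142
City of Rookery taxable value = $613,262.142 − $103,000 = $510,262.142
City of Rookery levy = $510,262.142 × 0.00773 = $3,944.32635766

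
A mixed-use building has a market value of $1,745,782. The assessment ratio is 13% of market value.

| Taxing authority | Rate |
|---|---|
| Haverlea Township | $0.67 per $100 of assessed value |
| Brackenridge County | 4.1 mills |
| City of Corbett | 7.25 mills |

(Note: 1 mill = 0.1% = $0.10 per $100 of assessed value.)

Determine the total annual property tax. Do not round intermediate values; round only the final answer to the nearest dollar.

$4,096

Assessed value = $1,745,782 × 0.13 = $226,951.66
Haverlea Township: $226,951.66 × 0.0067 = $1,520.576122
Brackenridge County: $226,951.66 × 0.0041 = $930.501806
City of Corbett: $226,951.66 × 0.00725 = $1,645.399535
Total = $4,096.477463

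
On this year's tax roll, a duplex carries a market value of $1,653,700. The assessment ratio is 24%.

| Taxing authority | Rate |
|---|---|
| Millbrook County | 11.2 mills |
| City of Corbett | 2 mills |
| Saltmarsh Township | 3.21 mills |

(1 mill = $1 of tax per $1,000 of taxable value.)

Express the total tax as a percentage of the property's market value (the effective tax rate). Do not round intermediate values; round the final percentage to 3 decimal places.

0.394%

Assessed value = $1,653,700 × 0.24 = $396,888
Millbrook County: $396,888 × 0.0112 = $4,445.1456
City of Corbett: $396,888 × 0.002 = $793.776
Saltmarsh Township: $396,888 × 0.00321 = $1,274.01048
Total tax = $6,512.93208
Effective rate = $6,512.93208 ÷ $1,653,700 = 0.394% of market value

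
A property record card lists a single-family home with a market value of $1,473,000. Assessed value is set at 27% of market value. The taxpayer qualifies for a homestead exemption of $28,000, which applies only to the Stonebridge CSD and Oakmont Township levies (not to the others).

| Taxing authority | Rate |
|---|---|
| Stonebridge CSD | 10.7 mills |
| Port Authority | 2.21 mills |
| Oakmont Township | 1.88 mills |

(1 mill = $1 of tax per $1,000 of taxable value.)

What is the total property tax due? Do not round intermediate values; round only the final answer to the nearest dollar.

$5,530

Assessed value = $1,473,000 × 0.27 = $397,710
Stonebridge CSD: ($397,710 − $28,000) × 0.0107 = $369,710 × 0.0107 = $3,955.897
Port Authority: $397,710 × 0.00221 = $878.9391
Oakmont Township: ($397,710 − $28,000) × 0.00188 = $369,710 × 0.00188 = $695.0548
Total = $5,529.8909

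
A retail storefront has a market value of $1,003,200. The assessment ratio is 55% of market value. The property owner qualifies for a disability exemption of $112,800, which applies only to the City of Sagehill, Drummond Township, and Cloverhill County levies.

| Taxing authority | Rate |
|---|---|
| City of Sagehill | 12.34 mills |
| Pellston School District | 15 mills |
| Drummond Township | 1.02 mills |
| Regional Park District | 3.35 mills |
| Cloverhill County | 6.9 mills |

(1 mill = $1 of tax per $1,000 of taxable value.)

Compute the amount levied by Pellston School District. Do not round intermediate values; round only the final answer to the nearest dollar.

Assessed value = $1,003,200 × 0.55 = $551,760
Pellston School District taxable value = $551,760 (exemption does not apply)
Pellston School District levy = $551,760 × 0.015 = $8,276.4

$8,276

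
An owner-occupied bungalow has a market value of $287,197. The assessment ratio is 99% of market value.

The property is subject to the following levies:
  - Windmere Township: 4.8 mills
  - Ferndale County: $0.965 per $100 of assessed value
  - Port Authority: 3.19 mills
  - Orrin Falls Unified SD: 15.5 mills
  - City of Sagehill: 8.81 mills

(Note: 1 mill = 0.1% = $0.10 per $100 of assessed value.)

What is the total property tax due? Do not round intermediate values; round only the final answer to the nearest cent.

$11,927.44

Assessed value = $287,197 × 0.99 = $284,325.03
Windmere Township: $284,325.03 × 0.0048 = $1,364.760144
Ferndale County: $284,325.03 × 0.00965 = $2,743.7365395
Port Authority: $284,325.03 × 0.00319 = $906.9968457
Orrin Falls Unified SD: $284,325.03 × 0.0155 = $4,407.037965
City of Sagehill: $284,325.03 × 0.00881 = $2,504.9035143
Total = $11,927.4350085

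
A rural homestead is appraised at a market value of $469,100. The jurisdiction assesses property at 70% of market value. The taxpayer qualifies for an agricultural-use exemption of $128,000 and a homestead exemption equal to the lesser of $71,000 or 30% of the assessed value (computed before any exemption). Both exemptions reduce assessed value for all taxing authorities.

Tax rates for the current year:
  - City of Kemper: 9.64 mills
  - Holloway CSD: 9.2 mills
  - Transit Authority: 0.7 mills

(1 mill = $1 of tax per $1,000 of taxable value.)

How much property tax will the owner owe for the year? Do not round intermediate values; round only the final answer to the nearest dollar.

Assessed value = $469,100 × 0.7 = $328,370
Homestead exemption = min($71,000, 30% × $328,370) = min($71,000, $98,511) = $71,000 (dollar cap binds)
Taxable value = $328,370 − $128,000 − $71,000 = $129,370
City of Kemper: $129,370 × 0.00964 = $1,247.1268
Holloway CSD: $129,370 × 0.0092 = $1,190.204
Transit Authority: $129,370 × 0.0007 = $90.559
Total = $2,527.8898

$2,528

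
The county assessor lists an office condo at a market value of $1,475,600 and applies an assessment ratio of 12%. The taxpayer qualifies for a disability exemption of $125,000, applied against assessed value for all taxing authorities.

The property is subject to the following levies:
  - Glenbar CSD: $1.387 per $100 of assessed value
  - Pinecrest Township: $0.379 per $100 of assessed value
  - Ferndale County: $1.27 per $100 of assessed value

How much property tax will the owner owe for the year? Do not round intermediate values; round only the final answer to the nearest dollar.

$1,581

Assessed value = $1,475,600 × 0.12 = $177,072
Taxable value = $177,072 − $125,000 = $52,072
Glenbar CSD: $52,072 × 0.01387 = $722.23864
Pinecrest Township: $52,072 × 0.00379 = $197.35288
Ferndale County: $52,072 × 0.0127 = $661.3144
Total = $722.23864 + $197.35288 + $661.3144 = $1,580.90592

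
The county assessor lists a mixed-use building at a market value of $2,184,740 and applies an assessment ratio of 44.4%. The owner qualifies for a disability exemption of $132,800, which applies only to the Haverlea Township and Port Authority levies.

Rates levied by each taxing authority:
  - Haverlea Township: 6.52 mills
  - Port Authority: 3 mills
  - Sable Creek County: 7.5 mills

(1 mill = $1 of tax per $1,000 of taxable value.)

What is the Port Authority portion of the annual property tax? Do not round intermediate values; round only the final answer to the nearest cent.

Assessed value = $2,184,740 × 0.444 = $970,024.56
Port Authority taxable value = $970,024.56 − $132,800 = $837,224.56
Port Authority levy = $837,224.56 × 0.003 = $2,511.67368

$2,511.67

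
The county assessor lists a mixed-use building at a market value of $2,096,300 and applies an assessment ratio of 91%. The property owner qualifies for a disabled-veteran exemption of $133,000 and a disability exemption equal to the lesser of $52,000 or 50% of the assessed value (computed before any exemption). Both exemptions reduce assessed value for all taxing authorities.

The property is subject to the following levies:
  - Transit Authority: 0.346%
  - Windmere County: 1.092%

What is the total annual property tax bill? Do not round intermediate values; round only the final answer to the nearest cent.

Assessed value = $2,096,300 × 0.91 = $1,907,633
Disability exemption = min($52,000, 50% × $1,907,633) = min($52,000, $953,816.5) = $52,000 (dollar cap binds)
Taxable value = $1,907,633 − $133,000 − $52,000 = $1,722,633
Transit Authority: $1,722,633 × 0.00346 = $5,960.31018
Windmere County: $1,722,633 × 0.01092 = $18,811.15236
Total = $24,771.46254

$24,771.46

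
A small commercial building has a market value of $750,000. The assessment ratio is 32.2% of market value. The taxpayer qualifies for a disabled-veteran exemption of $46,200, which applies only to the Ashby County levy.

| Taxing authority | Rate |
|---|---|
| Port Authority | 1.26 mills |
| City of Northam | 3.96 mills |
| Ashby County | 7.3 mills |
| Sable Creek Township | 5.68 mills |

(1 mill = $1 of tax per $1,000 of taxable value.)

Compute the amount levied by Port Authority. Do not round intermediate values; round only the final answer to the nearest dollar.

Assessed value = $750,000 × 0.322 = $241,500
Port Authority taxable value = $241,500 (exemption does not apply)
Port Authority levy = $241,500 × 0.00126 = $304.29

$304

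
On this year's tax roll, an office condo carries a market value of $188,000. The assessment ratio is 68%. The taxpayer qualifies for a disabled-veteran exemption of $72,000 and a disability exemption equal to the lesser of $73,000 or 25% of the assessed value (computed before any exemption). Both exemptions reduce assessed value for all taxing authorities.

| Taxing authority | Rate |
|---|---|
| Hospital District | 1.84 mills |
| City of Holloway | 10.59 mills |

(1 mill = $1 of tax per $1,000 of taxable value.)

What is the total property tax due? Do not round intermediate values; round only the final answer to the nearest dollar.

$297

Assessed value = $188,000 × 0.68 = $127,840
Disability exemption = min($73,000, 25% × $127,840) = min($73,000, $31,960) = $31,960 (percentage binds)
Taxable value = $127,840 − $72,000 − $31,960 = $23,880
Hospital District: $23,880 × 0.00184 = $43.9392
City of Holloway: $23,880 × 0.01059 = $252.8892
Total = $296.8284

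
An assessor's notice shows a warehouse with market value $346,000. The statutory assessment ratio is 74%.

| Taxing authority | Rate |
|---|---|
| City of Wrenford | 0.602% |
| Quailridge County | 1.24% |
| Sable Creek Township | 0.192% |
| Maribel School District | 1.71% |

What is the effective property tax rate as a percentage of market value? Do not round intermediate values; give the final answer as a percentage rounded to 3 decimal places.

2.771%

Assessed value = $346,000 × 0.74 = $256,040
City of Wrenford: $256,040 × 0.00602 = $1,541.3608
Quailridge County: $256,040 × 0.0124 = $3,174.896
Sable Creek Township: $256,040 × 0.00192 = $491.5968
Maribel School District: $256,040 × 0.0171 = $4,378.284
Total tax = $9,586.1376
Effective rate = $9,586.1376 ÷ $346,000 = 2.771% of market value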